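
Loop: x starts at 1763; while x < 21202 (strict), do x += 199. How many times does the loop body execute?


Step 1: x goes from 1763 toward 21202 by 199; the body runs while x<21202, so iterations = ceil((bound-start)/step)
Step 2: Distance=19439
Step 3: ceil(19439/199)=98

98


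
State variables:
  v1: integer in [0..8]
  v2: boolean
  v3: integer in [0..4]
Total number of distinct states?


State space = product of domain sizes of all variables.
Domain sizes:
  v1 (integer in [0..8]): 9
  v2 (boolean): 2
  v3 (integer in [0..4]): 5
Product = 9 * 2 * 5 = 90

90


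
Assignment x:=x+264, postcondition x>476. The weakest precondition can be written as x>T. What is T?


Formula: wp(x:=E, P) = P[E/x] (substitute E for x in postcondition)
Step 1: Postcondition: x>476
Step 2: Substitute x+264 for x: x+264>476
Step 3: Solve for x: x > 476-264 = 212

212


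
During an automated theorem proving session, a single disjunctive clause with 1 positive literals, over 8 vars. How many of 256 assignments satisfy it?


Step 1: Total=2^8=256
Step 2: Unsat when all 1 false: 2^7=128
Step 3: Sat=256-128=128

128


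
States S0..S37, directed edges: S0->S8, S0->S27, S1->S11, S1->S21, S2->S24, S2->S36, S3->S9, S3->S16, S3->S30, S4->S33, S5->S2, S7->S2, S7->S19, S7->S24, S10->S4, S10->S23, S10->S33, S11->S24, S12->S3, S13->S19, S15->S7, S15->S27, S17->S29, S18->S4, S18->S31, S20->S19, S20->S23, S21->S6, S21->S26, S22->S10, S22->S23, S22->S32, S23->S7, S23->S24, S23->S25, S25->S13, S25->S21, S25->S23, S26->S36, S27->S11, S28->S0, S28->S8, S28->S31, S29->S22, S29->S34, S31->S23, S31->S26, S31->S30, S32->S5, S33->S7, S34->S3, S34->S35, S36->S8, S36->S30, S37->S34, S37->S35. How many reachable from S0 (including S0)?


BFS from S0:
  layer 0: {S0}
  layer 1: {S8, S27}
  layer 2: {S11}
  layer 3: {S24}
Reachable set: {S0, S8, S11, S24, S27}
Count = 5

5


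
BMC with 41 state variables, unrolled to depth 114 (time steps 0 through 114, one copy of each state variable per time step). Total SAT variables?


BMC unrolls to depth k, creating one copy of each state var for steps 0..k.
Step count = 114 + 1 = 115 (steps 0 through 114)
Vars per step = 41
Total = 41 * 115 = 4715

4715


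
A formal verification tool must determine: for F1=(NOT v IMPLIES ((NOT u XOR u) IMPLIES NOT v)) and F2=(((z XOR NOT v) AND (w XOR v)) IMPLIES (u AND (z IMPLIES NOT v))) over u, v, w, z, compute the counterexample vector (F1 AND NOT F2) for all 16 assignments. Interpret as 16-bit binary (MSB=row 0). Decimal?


F1 = (NOT v IMPLIES ((NOT u XOR u) IMPLIES NOT v))
F2 = (((z XOR NOT v) AND (w XOR v)) IMPLIES (u AND (z IMPLIES NOT v)))
Counterexample to F1=>F2 is where F1=1 and F2=0.
Evaluate each row (bits = u,v,w,z, MSB first):
  row 0 [0000]: F1=1 F2=1 -> F1&~F2 -> 0
  row 1 [0001]: F1=1 F2=1 -> F1&~F2 -> 0
  row 2 [0010]: F1=1 F2=0 -> F1&~F2 -> 1
  row 3 [0011]: F1=1 F2=1 -> F1&~F2 -> 0
  row 4 [0100]: F1=1 F2=1 -> F1&~F2 -> 0
  row 5 [0101]: F1=1 F2=0 -> F1&~F2 -> 1
  row 6 [0110]: F1=1 F2=1 -> F1&~F2 -> 0
  row 7 [0111]: F1=1 F2=1 -> F1&~F2 -> 0
  row 8 [1000]: F1=1 F2=1 -> F1&~F2 -> 0
  row 9 [1001]: F1=1 F2=1 -> F1&~F2 -> 0
  row 10 [1010]: F1=1 F2=1 -> F1&~F2 -> 0
  row 11 [1011]: F1=1 F2=1 -> F1&~F2 -> 0
  row 12 [1100]: F1=1 F2=1 -> F1&~F2 -> 0
  row 13 [1101]: F1=1 F2=0 -> F1&~F2 -> 1
  row 14 [1110]: F1=1 F2=1 -> F1&~F2 -> 0
  row 15 [1111]: F1=1 F2=1 -> F1&~F2 -> 0
Full result column, 4 rows per line (u,v fixed per line; w,z runs 00..11 left to right):
  rows 0-3 [u,v=00]: 0010  = hex 2
  rows 4-7 [u,v=01]: 0100  = hex 4
  rows 8-11 [u,v=10]: 0000  = hex 0
  rows 12-15 [u,v=11]: 0100  = hex 4
Counterexample vector (row 0 .. row 15) = 0010010000000100
Output column grouped in 4s = 0010 0100 0000 0100 = 0x2404
Convert to decimal digit by digit (value = value*16 + digit):
  2 -> 2
  2*16 + 4 = 36
  36*16 + 0 = 576
  576*16 + 4 = 9220
Decimal = 9220

9220


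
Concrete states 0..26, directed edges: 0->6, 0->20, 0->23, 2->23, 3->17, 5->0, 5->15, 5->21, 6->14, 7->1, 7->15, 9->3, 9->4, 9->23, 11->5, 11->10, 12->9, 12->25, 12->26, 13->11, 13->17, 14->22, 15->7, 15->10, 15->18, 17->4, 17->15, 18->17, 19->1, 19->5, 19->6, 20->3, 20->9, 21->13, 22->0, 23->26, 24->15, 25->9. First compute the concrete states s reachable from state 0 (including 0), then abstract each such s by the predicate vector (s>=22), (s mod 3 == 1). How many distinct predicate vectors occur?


BFS from 0:
Concrete reachable: {0, 1, 3, 4, 6, 7, 9, 10, 14, 15, 17, 18, 20, 22, 23, 26}
Abstract via predicates (s>=22), (s mod 3 == 1):
  (0,0) <- {0, 3, 6, 9, 14, 15, 17, 18, 20}
  (0,1) <- {1, 4, 7, 10}
  (1,0) <- {23, 26}
  (1,1) <- {22}
Distinct abstract states = 4

4


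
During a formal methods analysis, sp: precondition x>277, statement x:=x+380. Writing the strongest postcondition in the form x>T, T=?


Formula: sp(P, x:=E) = exists old_x. (x = E[old_x/x]) AND P[old_x/x] (old_x is the value of x before the assignment; eliminate old_x by solving x = E[old_x/x] for old_x)
Step 1: Precondition P: x>277, i.e. old_x > 277
Step 2: Assignment gives x = old_x + 380, so old_x = x - 380
Step 3: Substitute into P: x - 380 > 277
Step 4: Simplify: x > 277+380 = 657

657


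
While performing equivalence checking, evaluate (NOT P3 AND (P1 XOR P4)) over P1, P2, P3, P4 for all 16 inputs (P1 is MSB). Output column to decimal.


Formula: (NOT P3 AND (P1 XOR P4)) over P1, P2, P3, P4 (16 rows)
Evaluate each row (bits = P1,P2,P3,P4, MSB first):
  row 0 [0000]: (NOT 0 AND (0 XOR 0)) -> 0
  row 1 [0001]: (NOT 0 AND (0 XOR 1)) -> 1
  row 2 [0010]: (NOT 1 AND (0 XOR 0)) -> 0
  row 3 [0011]: (NOT 1 AND (0 XOR 1)) -> 0
  row 4 [0100]: (NOT 0 AND (0 XOR 0)) -> 0
  row 5 [0101]: (NOT 0 AND (0 XOR 1)) -> 1
  row 6 [0110]: (NOT 1 AND (0 XOR 0)) -> 0
  row 7 [0111]: (NOT 1 AND (0 XOR 1)) -> 0
  row 8 [1000]: (NOT 0 AND (1 XOR 0)) -> 1
  row 9 [1001]: (NOT 0 AND (1 XOR 1)) -> 0
  row 10 [1010]: (NOT 1 AND (1 XOR 0)) -> 0
  row 11 [1011]: (NOT 1 AND (1 XOR 1)) -> 0
  row 12 [1100]: (NOT 0 AND (1 XOR 0)) -> 1
  row 13 [1101]: (NOT 0 AND (1 XOR 1)) -> 0
  row 14 [1110]: (NOT 1 AND (1 XOR 0)) -> 0
  row 15 [1111]: (NOT 1 AND (1 XOR 1)) -> 0
Full result column, 4 rows per line (P1,P2 fixed per line; P3,P4 runs 00..11 left to right):
  rows 0-3 [P1,P2=00]: 0100  = hex 4
  rows 4-7 [P1,P2=01]: 0100  = hex 4
  rows 8-11 [P1,P2=10]: 1000  = hex 8
  rows 12-15 [P1,P2=11]: 1000  = hex 8
Output column (row 0 .. row 15) = 0100010010001000
Output column grouped in 4s = 0100 0100 1000 1000 = 0x4488
Convert to decimal digit by digit (value = value*16 + digit):
  4 -> 4
  4*16 + 4 = 68
  68*16 + 8 = 1096
  1096*16 + 8 = 17544
Decimal = 17544

17544


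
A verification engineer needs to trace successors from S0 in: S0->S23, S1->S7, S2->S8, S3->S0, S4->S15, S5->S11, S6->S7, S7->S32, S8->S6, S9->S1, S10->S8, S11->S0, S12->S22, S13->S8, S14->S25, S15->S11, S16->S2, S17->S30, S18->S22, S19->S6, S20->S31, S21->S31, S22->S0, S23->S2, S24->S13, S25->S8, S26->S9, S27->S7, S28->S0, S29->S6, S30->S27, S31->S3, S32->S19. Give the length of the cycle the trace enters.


Trace from S0 until a state repeats:
  S0 -> S23 -> S2 -> S8 -> S6 -> S7 -> S32 -> S19 -> S6
S6 first seen at step 4, revisited at step 8.
Cycle length = 8 - 4 = 4

4


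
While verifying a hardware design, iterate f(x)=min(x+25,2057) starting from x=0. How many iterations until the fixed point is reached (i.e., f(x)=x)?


Step 1: x=0, cap=2057, increment=25
Step 2: x grows by 25 each step until capped at 2057; fixed point is x=2057
Step 3: iterations = ceil(2057/25) = 83

83


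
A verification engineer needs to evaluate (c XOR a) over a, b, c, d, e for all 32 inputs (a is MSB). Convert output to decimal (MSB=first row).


Formula: (c XOR a) over a, b, c, d, e (32 rows)
Evaluate each row (bits = a,b,c,d,e, MSB first):
  row 0 [00000]: (0 XOR 0) -> 0
  row 1 [00001]: (0 XOR 0) -> 0
  row 2 [00010]: (0 XOR 0) -> 0
  row 3 [00011]: (0 XOR 0) -> 0
  row 4 [00100]: (1 XOR 0) -> 1
  row 5 [00101]: (1 XOR 0) -> 1
  row 6 [00110]: (1 XOR 0) -> 1
  row 7 [00111]: (1 XOR 0) -> 1
  row 8 [01000]: (0 XOR 0) -> 0
  row 9 [01001]: (0 XOR 0) -> 0
  row 10 [01010]: (0 XOR 0) -> 0
  row 11 [01011]: (0 XOR 0) -> 0
  row 12 [01100]: (1 XOR 0) -> 1
  row 13 [01101]: (1 XOR 0) -> 1
  row 14 [01110]: (1 XOR 0) -> 1
  row 15 [01111]: (1 XOR 0) -> 1
  row 16 [10000]: (0 XOR 1) -> 1
  row 17 [10001]: (0 XOR 1) -> 1
  row 18 [10010]: (0 XOR 1) -> 1
  row 19 [10011]: (0 XOR 1) -> 1
  row 20 [10100]: (1 XOR 1) -> 0
  row 21 [10101]: (1 XOR 1) -> 0
  row 22 [10110]: (1 XOR 1) -> 0
  row 23 [10111]: (1 XOR 1) -> 0
  row 24 [11000]: (0 XOR 1) -> 1
  row 25 [11001]: (0 XOR 1) -> 1
  row 26 [11010]: (0 XOR 1) -> 1
  row 27 [11011]: (0 XOR 1) -> 1
  row 28 [11100]: (1 XOR 1) -> 0
  row 29 [11101]: (1 XOR 1) -> 0
  row 30 [11110]: (1 XOR 1) -> 0
  row 31 [11111]: (1 XOR 1) -> 0
Full result column, 4 rows per line (a,b,c fixed per line; d,e runs 00..11 left to right):
  rows 0-3 [a,b,c=000]: 0000  = hex 0
  rows 4-7 [a,b,c=001]: 1111  = hex F
  rows 8-11 [a,b,c=010]: 0000  = hex 0
  rows 12-15 [a,b,c=011]: 1111  = hex F
  rows 16-19 [a,b,c=100]: 1111  = hex F
  rows 20-23 [a,b,c=101]: 0000  = hex 0
  rows 24-27 [a,b,c=110]: 1111  = hex F
  rows 28-31 [a,b,c=111]: 0000  = hex 0
Output column (row 0 .. row 31) = 00001111000011111111000011110000
Output column grouped in 4s = 0000 1111 0000 1111 1111 0000 1111 0000 = 0x0F0FF0F0
Convert to decimal digit by digit (value = value*16 + digit):
  0 -> 0
  0*16 + 15 (F) = 15
  15*16 + 0 = 240
  240*16 + 15 (F) = 3855
  3855*16 + 15 (F) = 61695
  61695*16 + 0 = 987120
  987120*16 + 15 (F) = 15793935
  15793935*16 + 0 = 252702960
Decimal = 252702960

252702960


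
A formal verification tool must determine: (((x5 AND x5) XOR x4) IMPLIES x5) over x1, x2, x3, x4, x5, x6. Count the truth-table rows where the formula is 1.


Formula: (((x5 AND x5) XOR x4) IMPLIES x5) over 6 vars (64 rows)
Evaluate each row (x1, x2, x3, x4, x5, x6 as bits, MSB first):
  row 0 [000000]: (((0 AND 0) XOR 0) IMPLIES 0) -> 1
  row 1 [000001]: (((0 AND 0) XOR 0) IMPLIES 0) -> 1
  row 2 [000010]: (((1 AND 1) XOR 0) IMPLIES 1) -> 1
  row 3 [000011]: (((1 AND 1) XOR 0) IMPLIES 1) -> 1
  row 4 [000100]: (((0 AND 0) XOR 1) IMPLIES 0) -> 0
  (every remaining row is evaluated the same way; all 64 results are listed next)
Full result column, 8 rows per line (x1,x2,x3 fixed per line; x4,x5,x6 runs 000..111 left to right):
  rows 0-7 [x1,x2,x3=000]: 11110011  (ones: 6)
  rows 8-15 [x1,x2,x3=001]: 11110011  (ones: 6)
  rows 16-23 [x1,x2,x3=010]: 11110011  (ones: 6)
  rows 24-31 [x1,x2,x3=011]: 11110011  (ones: 6)
  rows 32-39 [x1,x2,x3=100]: 11110011  (ones: 6)
  rows 40-47 [x1,x2,x3=101]: 11110011  (ones: 6)
  rows 48-55 [x1,x2,x3=110]: 11110011  (ones: 6)
  rows 56-63 [x1,x2,x3=111]: 11110011  (ones: 6)
Count of 1-rows = 6+6+6+6+6+6+6+6 = 48

48


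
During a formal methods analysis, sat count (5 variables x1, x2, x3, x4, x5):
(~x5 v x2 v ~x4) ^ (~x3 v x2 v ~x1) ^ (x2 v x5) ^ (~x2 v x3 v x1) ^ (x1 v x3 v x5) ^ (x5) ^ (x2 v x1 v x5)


CNF with 7 clauses over 5 vars (32 assignments).
An assignment satisfies CNF iff every clause has >=1 true literal.
Check each row (bits = x1,x2,x3,x4,x5; clause T/F shown):
  row 0 [00000]: clauses=TTFTFFF -> 0
  row 1 [00001]: clauses=TTTTTTT -> 1
  row 2 [00010]: clauses=TTFTFFF -> 0
  row 3 [00011]: clauses=FTTTTTT -> 0
  row 4 [00100]: clauses=TTFTTFF -> 0
  row 5 [00101]: clauses=TTTTTTT -> 1
  row 6 [00110]: clauses=TTFTTFF -> 0
  row 7 [00111]: clauses=FTTTTTT -> 0
  row 8 [01000]: clauses=TTTFFFT -> 0
  row 9 [01001]: clauses=TTTFTTT -> 0
  row 10 [01010]: clauses=TTTFFFT -> 0
  row 11 [01011]: clauses=TTTFTTT -> 0
  row 12 [01100]: clauses=TTTTTFT -> 0
  row 13 [01101]: clauses=TTTTTTT -> 1
  row 14 [01110]: clauses=TTTTTFT -> 0
  row 15 [01111]: clauses=TTTTTTT -> 1
  row 16 [10000]: clauses=TTFTTFT -> 0
  row 17 [10001]: clauses=TTTTTTT -> 1
  row 18 [10010]: clauses=TTFTTFT -> 0
  row 19 [10011]: clauses=FTTTTTT -> 0
  row 20 [10100]: clauses=TFFTTFT -> 0
  row 21 [10101]: clauses=TFTTTTT -> 0
  row 22 [10110]: clauses=TFFTTFT -> 0
  row 23 [10111]: clauses=FFTTTTT -> 0
  row 24 [11000]: clauses=TTTTTFT -> 0
  row 25 [11001]: clauses=TTTTTTT -> 1
  row 26 [11010]: clauses=TTTTTFT -> 0
  row 27 [11011]: clauses=TTTTTTT -> 1
  row 28 [11100]: clauses=TTTTTFT -> 0
  row 29 [11101]: clauses=TTTTTTT -> 1
  row 30 [11110]: clauses=TTTTTFT -> 0
  row 31 [11111]: clauses=TTTTTTT -> 1
Full result column, 8 rows per line (x1,x2 fixed per line; x3,x4,x5 runs 000..111 left to right):
  rows 0-7 [x1,x2=00]: 01000100  (ones: 2)
  rows 8-15 [x1,x2=01]: 00000101  (ones: 2)
  rows 16-23 [x1,x2=10]: 01000000  (ones: 1)
  rows 24-31 [x1,x2=11]: 01010101  (ones: 4)
Satisfying assignments = 2+2+1+4 = 9

9


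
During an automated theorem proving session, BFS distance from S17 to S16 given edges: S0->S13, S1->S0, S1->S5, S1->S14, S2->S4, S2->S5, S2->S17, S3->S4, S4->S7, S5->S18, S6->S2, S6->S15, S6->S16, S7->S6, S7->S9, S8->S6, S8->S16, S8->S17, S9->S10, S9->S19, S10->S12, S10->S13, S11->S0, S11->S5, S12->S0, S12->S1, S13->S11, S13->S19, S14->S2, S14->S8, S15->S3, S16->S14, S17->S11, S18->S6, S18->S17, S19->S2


BFS layer-by-layer from S17:
  dist 0: {S17}
  dist 1: {S11}
  dist 2: {S0, S5}
  dist 3: {S13, S18}
  dist 4: {S6, S19}
  dist 5: {S2, S15, S16}
  -> S16 reached at distance 5
Shortest path length = 5

5


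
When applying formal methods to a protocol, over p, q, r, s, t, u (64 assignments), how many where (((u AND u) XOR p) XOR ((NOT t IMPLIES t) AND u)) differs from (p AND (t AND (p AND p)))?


F1 = (((u AND u) XOR p) XOR ((NOT t IMPLIES t) AND u))
F2 = (p AND (t AND (p AND p)))
Evaluate both on each of 64 rows (bits = p,q,r,s,t,u):
  row 0 [000000]: F1=0 F2=0 -> 0
  row 1 [000001]: F1=1 F2=0 (differ) -> 1
  row 2 [000010]: F1=0 F2=0 -> 0
  row 3 [000011]: F1=0 F2=0 -> 0
  row 4 [000100]: F1=0 F2=0 -> 0
  (every remaining row is evaluated the same way; all 64 results are listed next)
Full result column, 8 rows per line (p,q,r fixed per line; s,t,u runs 000..111 left to right):
  rows 0-7 [p,q,r=000]: 01000100  (ones: 2)
  rows 8-15 [p,q,r=001]: 01000100  (ones: 2)
  rows 16-23 [p,q,r=010]: 01000100  (ones: 2)
  rows 24-31 [p,q,r=011]: 01000100  (ones: 2)
  rows 32-39 [p,q,r=100]: 10001000  (ones: 2)
  rows 40-47 [p,q,r=101]: 10001000  (ones: 2)
  rows 48-55 [p,q,r=110]: 10001000  (ones: 2)
  rows 56-63 [p,q,r=111]: 10001000  (ones: 2)
Disagreements = 2+2+2+2+2+2+2+2 = 16

16


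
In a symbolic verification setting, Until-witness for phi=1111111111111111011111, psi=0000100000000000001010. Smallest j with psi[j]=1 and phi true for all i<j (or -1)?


(phi U psi) at 0: need smallest j with psi[j]=1 and phi[i]=1 for all i in [0,j).
Scan from step 0:
  step 0: phi=1, psi=0 -> continue
  step 1: phi=1, psi=0 -> continue
  step 2: phi=1, psi=0 -> continue
  step 3: phi=1, psi=0 -> continue
  step 4: psi=1 and phi held for [0,4) -> witness found
Witness step = 4

4


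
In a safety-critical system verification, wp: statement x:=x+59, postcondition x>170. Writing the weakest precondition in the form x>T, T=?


Formula: wp(x:=E, P) = P[E/x] (substitute E for x in postcondition)
Step 1: Postcondition: x>170
Step 2: Substitute x+59 for x: x+59>170
Step 3: Solve for x: x > 170-59 = 111

111


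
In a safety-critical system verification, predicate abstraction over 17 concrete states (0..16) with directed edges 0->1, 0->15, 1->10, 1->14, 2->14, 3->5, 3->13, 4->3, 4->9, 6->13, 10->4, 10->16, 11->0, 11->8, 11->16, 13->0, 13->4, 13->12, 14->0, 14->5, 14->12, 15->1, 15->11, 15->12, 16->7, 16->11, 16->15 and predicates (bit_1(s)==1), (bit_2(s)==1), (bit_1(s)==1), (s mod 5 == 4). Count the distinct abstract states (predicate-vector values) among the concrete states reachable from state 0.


BFS from 0:
Concrete reachable: {0, 1, 3, 4, 5, 7, 8, 9, 10, 11, 12, 13, 14, 15, 16}
Abstract via predicates (bit_1(s)==1), (bit_2(s)==1), (bit_1(s)==1), (s mod 5 == 4):
  (0,0,0,0) <- {0, 1, 8, 16}
  (0,0,0,1) <- {9}
  (0,1,0,0) <- {5, 12, 13}
  (0,1,0,1) <- {4}
  (1,0,1,0) <- {3, 10, 11}
  (1,1,1,0) <- {7, 15}
  (1,1,1,1) <- {14}
Distinct abstract states = 7

7


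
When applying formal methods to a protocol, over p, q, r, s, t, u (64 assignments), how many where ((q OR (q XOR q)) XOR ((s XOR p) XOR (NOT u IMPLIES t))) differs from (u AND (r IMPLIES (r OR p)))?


F1 = ((q OR (q XOR q)) XOR ((s XOR p) XOR (NOT u IMPLIES t)))
F2 = (u AND (r IMPLIES (r OR p)))
Evaluate both on each of 64 rows (bits = p,q,r,s,t,u):
  row 0 [000000]: F1=0 F2=0 -> 0
  row 1 [000001]: F1=1 F2=1 -> 0
  row 2 [000010]: F1=1 F2=0 (differ) -> 1
  row 3 [000011]: F1=1 F2=1 -> 0
  row 4 [000100]: F1=1 F2=0 (differ) -> 1
  (every remaining row is evaluated the same way; all 64 results are listed next)
Full result column, 8 rows per line (p,q,r fixed per line; s,t,u runs 000..111 left to right):
  rows 0-7 [p,q,r=000]: 00101101  (ones: 4)
  rows 8-15 [p,q,r=001]: 00101101  (ones: 4)
  rows 16-23 [p,q,r=010]: 11010010  (ones: 4)
  rows 24-31 [p,q,r=011]: 11010010  (ones: 4)
  rows 32-39 [p,q,r=100]: 11010010  (ones: 4)
  rows 40-47 [p,q,r=101]: 11010010  (ones: 4)
  rows 48-55 [p,q,r=110]: 00101101  (ones: 4)
  rows 56-63 [p,q,r=111]: 00101101  (ones: 4)
Disagreements = 4+4+4+4+4+4+4+4 = 32

32


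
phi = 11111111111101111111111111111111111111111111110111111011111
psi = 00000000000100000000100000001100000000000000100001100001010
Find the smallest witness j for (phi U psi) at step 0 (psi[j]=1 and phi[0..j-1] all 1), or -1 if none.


(phi U psi) at 0: need smallest j with psi[j]=1 and phi[i]=1 for all i in [0,j).
Scan from step 0:
  step 0: phi=1, psi=0 -> continue
  step 1: phi=1, psi=0 -> continue
  step 2: phi=1, psi=0 -> continue
  step 3: phi=1, psi=0 -> continue
  step 11: psi=1 and phi held for [0,11) -> witness found
Witness step = 11

11


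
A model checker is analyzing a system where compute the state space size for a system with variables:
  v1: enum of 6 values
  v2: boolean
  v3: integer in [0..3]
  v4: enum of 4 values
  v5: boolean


State space = product of domain sizes of all variables.
Domain sizes:
  v1 (enum of 6 values): 6
  v2 (boolean): 2
  v3 (integer in [0..3]): 4
  v4 (enum of 4 values): 4
  v5 (boolean): 2
Product = 6 * 2 * 4 * 4 * 2 = 384

384


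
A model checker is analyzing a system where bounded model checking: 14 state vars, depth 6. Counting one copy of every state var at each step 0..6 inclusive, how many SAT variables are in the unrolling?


BMC unrolls to depth k, creating one copy of each state var for steps 0..k.
Step count = 6 + 1 = 7 (steps 0 through 6)
Vars per step = 14
Total = 14 * 7 = 98

98


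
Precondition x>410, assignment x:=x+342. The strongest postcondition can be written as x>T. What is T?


Formula: sp(P, x:=E) = exists old_x. (x = E[old_x/x]) AND P[old_x/x] (old_x is the value of x before the assignment; eliminate old_x by solving x = E[old_x/x] for old_x)
Step 1: Precondition P: x>410, i.e. old_x > 410
Step 2: Assignment gives x = old_x + 342, so old_x = x - 342
Step 3: Substitute into P: x - 342 > 410
Step 4: Simplify: x > 410+342 = 752

752


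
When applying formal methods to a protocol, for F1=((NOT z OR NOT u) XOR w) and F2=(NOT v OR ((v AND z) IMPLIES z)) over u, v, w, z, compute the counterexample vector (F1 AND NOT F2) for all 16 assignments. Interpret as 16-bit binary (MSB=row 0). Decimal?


F1 = ((NOT z OR NOT u) XOR w)
F2 = (NOT v OR ((v AND z) IMPLIES z))
Counterexample to F1=>F2 is where F1=1 and F2=0.
Evaluate each row (bits = u,v,w,z, MSB first):
  row 0 [0000]: F1=1 F2=1 -> F1&~F2 -> 0
  row 1 [0001]: F1=1 F2=1 -> F1&~F2 -> 0
  row 2 [0010]: F1=0 F2=1 -> F1&~F2 -> 0
  row 3 [0011]: F1=0 F2=1 -> F1&~F2 -> 0
  row 4 [0100]: F1=1 F2=1 -> F1&~F2 -> 0
  row 5 [0101]: F1=1 F2=1 -> F1&~F2 -> 0
  row 6 [0110]: F1=0 F2=1 -> F1&~F2 -> 0
  row 7 [0111]: F1=0 F2=1 -> F1&~F2 -> 0
  row 8 [1000]: F1=1 F2=1 -> F1&~F2 -> 0
  row 9 [1001]: F1=0 F2=1 -> F1&~F2 -> 0
  row 10 [1010]: F1=0 F2=1 -> F1&~F2 -> 0
  row 11 [1011]: F1=1 F2=1 -> F1&~F2 -> 0
  row 12 [1100]: F1=1 F2=1 -> F1&~F2 -> 0
  row 13 [1101]: F1=0 F2=1 -> F1&~F2 -> 0
  row 14 [1110]: F1=0 F2=1 -> F1&~F2 -> 0
  row 15 [1111]: F1=1 F2=1 -> F1&~F2 -> 0
Full result column, 4 rows per line (u,v fixed per line; w,z runs 00..11 left to right):
  rows 0-3 [u,v=00]: 0000  = hex 0
  rows 4-7 [u,v=01]: 0000  = hex 0
  rows 8-11 [u,v=10]: 0000  = hex 0
  rows 12-15 [u,v=11]: 0000  = hex 0
Counterexample vector (row 0 .. row 15) = 0000000000000000
Output column grouped in 4s = 0000 0000 0000 0000 = 0x0000
Convert to decimal digit by digit (value = value*16 + digit):
  0 -> 0
  0*16 + 0 = 0
  0*16 + 0 = 0
  0*16 + 0 = 0
Decimal = 0

0


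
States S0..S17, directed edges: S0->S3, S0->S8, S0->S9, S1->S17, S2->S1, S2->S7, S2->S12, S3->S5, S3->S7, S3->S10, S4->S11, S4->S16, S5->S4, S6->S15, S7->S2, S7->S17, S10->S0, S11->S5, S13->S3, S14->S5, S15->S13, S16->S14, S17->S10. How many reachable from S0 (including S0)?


BFS from S0:
  layer 0: {S0}
  layer 1: {S3, S8, S9}
  layer 2: {S5, S7, S10}
  layer 3: {S2, S4, S17}
  layer 4: {S1, S11, S12, S16}
  layer 5: {S14}
Reachable set: {S0, S1, S2, S3, S4, S5, S7, S8, S9, S10, S11, S12, S14, S16, S17}
Count = 15

15


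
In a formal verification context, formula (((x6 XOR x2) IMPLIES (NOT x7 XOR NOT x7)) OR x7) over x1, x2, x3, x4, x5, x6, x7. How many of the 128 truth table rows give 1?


Formula: (((x6 XOR x2) IMPLIES (NOT x7 XOR NOT x7)) OR x7) over 7 vars (128 rows)
Evaluate each row (x1, x2, x3, x4, x5, x6, x7 as bits, MSB first):
  row 0 [0000000]: (((0 XOR 0) IMPLIES (NOT 0 XOR NOT 0)) OR 0) -> 1
  row 1 [0000001]: (((0 XOR 0) IMPLIES (NOT 1 XOR NOT 1)) OR 1) -> 1
  row 2 [0000010]: (((1 XOR 0) IMPLIES (NOT 0 XOR NOT 0)) OR 0) -> 0
  row 3 [0000011]: (((1 XOR 0) IMPLIES (NOT 1 XOR NOT 1)) OR 1) -> 1
  row 4 [0000100]: (((0 XOR 0) IMPLIES (NOT 0 XOR NOT 0)) OR 0) -> 1
  (every remaining row is evaluated the same way; all 128 results are listed next)
Full result column, 8 rows per line (x1,x2,x3,x4 fixed per line; x5,x6,x7 runs 000..111 left to right):
  rows 0-7 [x1,x2,x3,x4=0000]: 11011101  (ones: 6)
  rows 8-15 [x1,x2,x3,x4=0001]: 11011101  (ones: 6)
  rows 16-23 [x1,x2,x3,x4=0010]: 11011101  (ones: 6)
  rows 24-31 [x1,x2,x3,x4=0011]: 11011101  (ones: 6)
  rows 32-39 [x1,x2,x3,x4=0100]: 01110111  (ones: 6)
  rows 40-47 [x1,x2,x3,x4=0101]: 01110111  (ones: 6)
  rows 48-55 [x1,x2,x3,x4=0110]: 01110111  (ones: 6)
  rows 56-63 [x1,x2,x3,x4=0111]: 01110111  (ones: 6)
  rows 64-71 [x1,x2,x3,x4=1000]: 11011101  (ones: 6)
  rows 72-79 [x1,x2,x3,x4=1001]: 11011101  (ones: 6)
  rows 80-87 [x1,x2,x3,x4=1010]: 11011101  (ones: 6)
  rows 88-95 [x1,x2,x3,x4=1011]: 11011101  (ones: 6)
  rows 96-103 [x1,x2,x3,x4=1100]: 01110111  (ones: 6)
  rows 104-111 [x1,x2,x3,x4=1101]: 01110111  (ones: 6)
  rows 112-119 [x1,x2,x3,x4=1110]: 01110111  (ones: 6)
  rows 120-127 [x1,x2,x3,x4=1111]: 01110111  (ones: 6)
Count of 1-rows = 6+6+6+6+6+6+6+6+6+6+6+6+6+6+6+6 = 96

96


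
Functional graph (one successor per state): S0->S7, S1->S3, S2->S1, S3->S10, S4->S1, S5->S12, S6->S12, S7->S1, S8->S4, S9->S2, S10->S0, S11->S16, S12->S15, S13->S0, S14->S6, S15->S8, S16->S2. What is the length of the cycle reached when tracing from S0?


Trace from S0 until a state repeats:
  S0 -> S7 -> S1 -> S3 -> S10 -> S0
S0 first seen at step 0, revisited at step 5.
Cycle length = 5 - 0 = 5

5


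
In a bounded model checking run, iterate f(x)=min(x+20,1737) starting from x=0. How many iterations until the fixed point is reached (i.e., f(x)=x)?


Step 1: x=0, cap=1737, increment=20
Step 2: x grows by 20 each step until capped at 1737; fixed point is x=1737
Step 3: iterations = ceil(1737/20) = 87

87


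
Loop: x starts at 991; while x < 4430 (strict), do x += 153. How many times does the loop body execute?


Step 1: x goes from 991 toward 4430 by 153; the body runs while x<4430, so iterations = ceil((bound-start)/step)
Step 2: Distance=3439
Step 3: ceil(3439/153)=23

23


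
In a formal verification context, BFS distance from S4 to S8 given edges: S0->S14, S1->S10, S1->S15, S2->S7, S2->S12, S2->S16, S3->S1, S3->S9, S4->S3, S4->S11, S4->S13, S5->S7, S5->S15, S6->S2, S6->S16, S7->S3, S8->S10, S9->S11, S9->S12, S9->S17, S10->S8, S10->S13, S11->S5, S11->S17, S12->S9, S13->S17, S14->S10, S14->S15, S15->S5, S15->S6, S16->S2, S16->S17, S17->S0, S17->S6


BFS layer-by-layer from S4:
  dist 0: {S4}
  dist 1: {S3, S11, S13}
  dist 2: {S1, S5, S9, S17}
  dist 3: {S0, S6, S7, S10, S12, S15}
  dist 4: {S2, S8, S14, S16}
  -> S8 reached at distance 4
Shortest path length = 4

4


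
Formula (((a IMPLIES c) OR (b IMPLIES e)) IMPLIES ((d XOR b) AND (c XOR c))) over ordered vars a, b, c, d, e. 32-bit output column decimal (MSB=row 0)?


Formula: (((a IMPLIES c) OR (b IMPLIES e)) IMPLIES ((d XOR b) AND (c XOR c))) over a, b, c, d, e (32 rows)
Evaluate each row (bits = a,b,c,d,e, MSB first):
  row 0 [00000]: (((0 IMPLIES 0) OR (0 IMPLIES 0)) IMPLIES ((0 XOR 0) AND (0 XOR 0))) -> 0
  row 1 [00001]: (((0 IMPLIES 0) OR (0 IMPLIES 1)) IMPLIES ((0 XOR 0) AND (0 XOR 0))) -> 0
  row 2 [00010]: (((0 IMPLIES 0) OR (0 IMPLIES 0)) IMPLIES ((1 XOR 0) AND (0 XOR 0))) -> 0
  row 3 [00011]: (((0 IMPLIES 0) OR (0 IMPLIES 1)) IMPLIES ((1 XOR 0) AND (0 XOR 0))) -> 0
  row 4 [00100]: (((0 IMPLIES 1) OR (0 IMPLIES 0)) IMPLIES ((0 XOR 0) AND (1 XOR 1))) -> 0
  row 5 [00101]: (((0 IMPLIES 1) OR (0 IMPLIES 1)) IMPLIES ((0 XOR 0) AND (1 XOR 1))) -> 0
  row 6 [00110]: (((0 IMPLIES 1) OR (0 IMPLIES 0)) IMPLIES ((1 XOR 0) AND (1 XOR 1))) -> 0
  row 7 [00111]: (((0 IMPLIES 1) OR (0 IMPLIES 1)) IMPLIES ((1 XOR 0) AND (1 XOR 1))) -> 0
  row 8 [01000]: (((0 IMPLIES 0) OR (1 IMPLIES 0)) IMPLIES ((0 XOR 1) AND (0 XOR 0))) -> 0
  row 9 [01001]: (((0 IMPLIES 0) OR (1 IMPLIES 1)) IMPLIES ((0 XOR 1) AND (0 XOR 0))) -> 0
  row 10 [01010]: (((0 IMPLIES 0) OR (1 IMPLIES 0)) IMPLIES ((1 XOR 1) AND (0 XOR 0))) -> 0
  row 11 [01011]: (((0 IMPLIES 0) OR (1 IMPLIES 1)) IMPLIES ((1 XOR 1) AND (0 XOR 0))) -> 0
  row 12 [01100]: (((0 IMPLIES 1) OR (1 IMPLIES 0)) IMPLIES ((0 XOR 1) AND (1 XOR 1))) -> 0
  row 13 [01101]: (((0 IMPLIES 1) OR (1 IMPLIES 1)) IMPLIES ((0 XOR 1) AND (1 XOR 1))) -> 0
  row 14 [01110]: (((0 IMPLIES 1) OR (1 IMPLIES 0)) IMPLIES ((1 XOR 1) AND (1 XOR 1))) -> 0
  row 15 [01111]: (((0 IMPLIES 1) OR (1 IMPLIES 1)) IMPLIES ((1 XOR 1) AND (1 XOR 1))) -> 0
  row 16 [10000]: (((1 IMPLIES 0) OR (0 IMPLIES 0)) IMPLIES ((0 XOR 0) AND (0 XOR 0))) -> 0
  row 17 [10001]: (((1 IMPLIES 0) OR (0 IMPLIES 1)) IMPLIES ((0 XOR 0) AND (0 XOR 0))) -> 0
  row 18 [10010]: (((1 IMPLIES 0) OR (0 IMPLIES 0)) IMPLIES ((1 XOR 0) AND (0 XOR 0))) -> 0
  row 19 [10011]: (((1 IMPLIES 0) OR (0 IMPLIES 1)) IMPLIES ((1 XOR 0) AND (0 XOR 0))) -> 0
  row 20 [10100]: (((1 IMPLIES 1) OR (0 IMPLIES 0)) IMPLIES ((0 XOR 0) AND (1 XOR 1))) -> 0
  row 21 [10101]: (((1 IMPLIES 1) OR (0 IMPLIES 1)) IMPLIES ((0 XOR 0) AND (1 XOR 1))) -> 0
  row 22 [10110]: (((1 IMPLIES 1) OR (0 IMPLIES 0)) IMPLIES ((1 XOR 0) AND (1 XOR 1))) -> 0
  row 23 [10111]: (((1 IMPLIES 1) OR (0 IMPLIES 1)) IMPLIES ((1 XOR 0) AND (1 XOR 1))) -> 0
  row 24 [11000]: (((1 IMPLIES 0) OR (1 IMPLIES 0)) IMPLIES ((0 XOR 1) AND (0 XOR 0))) -> 1
  row 25 [11001]: (((1 IMPLIES 0) OR (1 IMPLIES 1)) IMPLIES ((0 XOR 1) AND (0 XOR 0))) -> 0
  row 26 [11010]: (((1 IMPLIES 0) OR (1 IMPLIES 0)) IMPLIES ((1 XOR 1) AND (0 XOR 0))) -> 1
  row 27 [11011]: (((1 IMPLIES 0) OR (1 IMPLIES 1)) IMPLIES ((1 XOR 1) AND (0 XOR 0))) -> 0
  row 28 [11100]: (((1 IMPLIES 1) OR (1 IMPLIES 0)) IMPLIES ((0 XOR 1) AND (1 XOR 1))) -> 0
  row 29 [11101]: (((1 IMPLIES 1) OR (1 IMPLIES 1)) IMPLIES ((0 XOR 1) AND (1 XOR 1))) -> 0
  row 30 [11110]: (((1 IMPLIES 1) OR (1 IMPLIES 0)) IMPLIES ((1 XOR 1) AND (1 XOR 1))) -> 0
  row 31 [11111]: (((1 IMPLIES 1) OR (1 IMPLIES 1)) IMPLIES ((1 XOR 1) AND (1 XOR 1))) -> 0
Full result column, 4 rows per line (a,b,c fixed per line; d,e runs 00..11 left to right):
  rows 0-3 [a,b,c=000]: 0000  = hex 0
  rows 4-7 [a,b,c=001]: 0000  = hex 0
  rows 8-11 [a,b,c=010]: 0000  = hex 0
  rows 12-15 [a,b,c=011]: 0000  = hex 0
  rows 16-19 [a,b,c=100]: 0000  = hex 0
  rows 20-23 [a,b,c=101]: 0000  = hex 0
  rows 24-27 [a,b,c=110]: 1010  = hex A
  rows 28-31 [a,b,c=111]: 0000  = hex 0
Output column (row 0 .. row 31) = 00000000000000000000000010100000
Output column grouped in 4s = 0000 0000 0000 0000 0000 0000 1010 0000 = 0x000000A0
Convert to decimal digit by digit (value = value*16 + digit):
  0 -> 0
  0*16 + 0 = 0
  0*16 + 0 = 0
  0*16 + 0 = 0
  0*16 + 0 = 0
  0*16 + 0 = 0
  0*16 + 10 (A) = 10
  10*16 + 0 = 160
Decimal = 160

160


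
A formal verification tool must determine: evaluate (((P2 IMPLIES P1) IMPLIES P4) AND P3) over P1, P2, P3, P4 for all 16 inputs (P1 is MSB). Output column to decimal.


Formula: (((P2 IMPLIES P1) IMPLIES P4) AND P3) over P1, P2, P3, P4 (16 rows)
Evaluate each row (bits = P1,P2,P3,P4, MSB first):
  row 0 [0000]: (((0 IMPLIES 0) IMPLIES 0) AND 0) -> 0
  row 1 [0001]: (((0 IMPLIES 0) IMPLIES 1) AND 0) -> 0
  row 2 [0010]: (((0 IMPLIES 0) IMPLIES 0) AND 1) -> 0
  row 3 [0011]: (((0 IMPLIES 0) IMPLIES 1) AND 1) -> 1
  row 4 [0100]: (((1 IMPLIES 0) IMPLIES 0) AND 0) -> 0
  row 5 [0101]: (((1 IMPLIES 0) IMPLIES 1) AND 0) -> 0
  row 6 [0110]: (((1 IMPLIES 0) IMPLIES 0) AND 1) -> 1
  row 7 [0111]: (((1 IMPLIES 0) IMPLIES 1) AND 1) -> 1
  row 8 [1000]: (((0 IMPLIES 1) IMPLIES 0) AND 0) -> 0
  row 9 [1001]: (((0 IMPLIES 1) IMPLIES 1) AND 0) -> 0
  row 10 [1010]: (((0 IMPLIES 1) IMPLIES 0) AND 1) -> 0
  row 11 [1011]: (((0 IMPLIES 1) IMPLIES 1) AND 1) -> 1
  row 12 [1100]: (((1 IMPLIES 1) IMPLIES 0) AND 0) -> 0
  row 13 [1101]: (((1 IMPLIES 1) IMPLIES 1) AND 0) -> 0
  row 14 [1110]: (((1 IMPLIES 1) IMPLIES 0) AND 1) -> 0
  row 15 [1111]: (((1 IMPLIES 1) IMPLIES 1) AND 1) -> 1
Full result column, 4 rows per line (P1,P2 fixed per line; P3,P4 runs 00..11 left to right):
  rows 0-3 [P1,P2=00]: 0001  = hex 1
  rows 4-7 [P1,P2=01]: 0011  = hex 3
  rows 8-11 [P1,P2=10]: 0001  = hex 1
  rows 12-15 [P1,P2=11]: 0001  = hex 1
Output column (row 0 .. row 15) = 0001001100010001
Output column grouped in 4s = 0001 0011 0001 0001 = 0x1311
Convert to decimal digit by digit (value = value*16 + digit):
  1 -> 1
  1*16 + 3 = 19
  19*16 + 1 = 305
  305*16 + 1 = 4881
Decimal = 4881

4881


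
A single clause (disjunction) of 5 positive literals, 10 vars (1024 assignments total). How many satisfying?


Step 1: Total=2^10=1024
Step 2: Unsat when all 5 false: 2^5=32
Step 3: Sat=1024-32=992

992


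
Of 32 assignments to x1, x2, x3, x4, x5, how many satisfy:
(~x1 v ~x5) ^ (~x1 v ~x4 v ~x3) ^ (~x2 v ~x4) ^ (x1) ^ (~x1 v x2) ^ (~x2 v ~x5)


CNF with 6 clauses over 5 vars (32 assignments).
An assignment satisfies CNF iff every clause has >=1 true literal.
Check each row (bits = x1,x2,x3,x4,x5; clause T/F shown):
  row 0 [00000]: clauses=TTTFTT -> 0
  row 1 [00001]: clauses=TTTFTT -> 0
  row 2 [00010]: clauses=TTTFTT -> 0
  row 3 [00011]: clauses=TTTFTT -> 0
  row 4 [00100]: clauses=TTTFTT -> 0
  row 5 [00101]: clauses=TTTFTT -> 0
  row 6 [00110]: clauses=TTTFTT -> 0
  row 7 [00111]: clauses=TTTFTT -> 0
  row 8 [01000]: clauses=TTTFTT -> 0
  row 9 [01001]: clauses=TTTFTF -> 0
  row 10 [01010]: clauses=TTFFTT -> 0
  row 11 [01011]: clauses=TTFFTF -> 0
  row 12 [01100]: clauses=TTTFTT -> 0
  row 13 [01101]: clauses=TTTFTF -> 0
  row 14 [01110]: clauses=TTFFTT -> 0
  row 15 [01111]: clauses=TTFFTF -> 0
  row 16 [10000]: clauses=TTTTFT -> 0
  row 17 [10001]: clauses=FTTTFT -> 0
  row 18 [10010]: clauses=TTTTFT -> 0
  row 19 [10011]: clauses=FTTTFT -> 0
  row 20 [10100]: clauses=TTTTFT -> 0
  row 21 [10101]: clauses=FTTTFT -> 0
  row 22 [10110]: clauses=TFTTFT -> 0
  row 23 [10111]: clauses=FFTTFT -> 0
  row 24 [11000]: clauses=TTTTTT -> 1
  row 25 [11001]: clauses=FTTTTF -> 0
  row 26 [11010]: clauses=TTFTTT -> 0
  row 27 [11011]: clauses=FTFTTF -> 0
  row 28 [11100]: clauses=TTTTTT -> 1
  row 29 [11101]: clauses=FTTTTF -> 0
  row 30 [11110]: clauses=TFFTTT -> 0
  row 31 [11111]: clauses=FFFTTF -> 0
Full result column, 8 rows per line (x1,x2 fixed per line; x3,x4,x5 runs 000..111 left to right):
  rows 0-7 [x1,x2=00]: 00000000  (ones: 0)
  rows 8-15 [x1,x2=01]: 00000000  (ones: 0)
  rows 16-23 [x1,x2=10]: 00000000  (ones: 0)
  rows 24-31 [x1,x2=11]: 10001000  (ones: 2)
Satisfying assignments = 0+0+0+2 = 2

2


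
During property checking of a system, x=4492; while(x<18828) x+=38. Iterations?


Step 1: x goes from 4492 toward 18828 by 38; the body runs while x<18828, so iterations = ceil((bound-start)/step)
Step 2: Distance=14336
Step 3: ceil(14336/38)=378

378


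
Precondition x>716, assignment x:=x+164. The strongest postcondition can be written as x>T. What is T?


Formula: sp(P, x:=E) = exists old_x. (x = E[old_x/x]) AND P[old_x/x] (old_x is the value of x before the assignment; eliminate old_x by solving x = E[old_x/x] for old_x)
Step 1: Precondition P: x>716, i.e. old_x > 716
Step 2: Assignment gives x = old_x + 164, so old_x = x - 164
Step 3: Substitute into P: x - 164 > 716
Step 4: Simplify: x > 716+164 = 880

880


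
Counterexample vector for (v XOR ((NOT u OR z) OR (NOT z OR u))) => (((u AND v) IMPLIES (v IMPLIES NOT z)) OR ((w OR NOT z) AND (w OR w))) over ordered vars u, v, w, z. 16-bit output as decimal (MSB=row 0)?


F1 = (v XOR ((NOT u OR z) OR (NOT z OR u)))
F2 = (((u AND v) IMPLIES (v IMPLIES NOT z)) OR ((w OR NOT z) AND (w OR w)))
Counterexample to F1=>F2 is where F1=1 and F2=0.
Evaluate each row (bits = u,v,w,z, MSB first):
  row 0 [0000]: F1=1 F2=1 -> F1&~F2 -> 0
  row 1 [0001]: F1=1 F2=1 -> F1&~F2 -> 0
  row 2 [0010]: F1=1 F2=1 -> F1&~F2 -> 0
  row 3 [0011]: F1=1 F2=1 -> F1&~F2 -> 0
  row 4 [0100]: F1=0 F2=1 -> F1&~F2 -> 0
  row 5 [0101]: F1=0 F2=1 -> F1&~F2 -> 0
  row 6 [0110]: F1=0 F2=1 -> F1&~F2 -> 0
  row 7 [0111]: F1=0 F2=1 -> F1&~F2 -> 0
  row 8 [1000]: F1=1 F2=1 -> F1&~F2 -> 0
  row 9 [1001]: F1=1 F2=1 -> F1&~F2 -> 0
  row 10 [1010]: F1=1 F2=1 -> F1&~F2 -> 0
  row 11 [1011]: F1=1 F2=1 -> F1&~F2 -> 0
  row 12 [1100]: F1=0 F2=1 -> F1&~F2 -> 0
  row 13 [1101]: F1=0 F2=0 -> F1&~F2 -> 0
  row 14 [1110]: F1=0 F2=1 -> F1&~F2 -> 0
  row 15 [1111]: F1=0 F2=1 -> F1&~F2 -> 0
Full result column, 4 rows per line (u,v fixed per line; w,z runs 00..11 left to right):
  rows 0-3 [u,v=00]: 0000  = hex 0
  rows 4-7 [u,v=01]: 0000  = hex 0
  rows 8-11 [u,v=10]: 0000  = hex 0
  rows 12-15 [u,v=11]: 0000  = hex 0
Counterexample vector (row 0 .. row 15) = 0000000000000000
Output column grouped in 4s = 0000 0000 0000 0000 = 0x0000
Convert to decimal digit by digit (value = value*16 + digit):
  0 -> 0
  0*16 + 0 = 0
  0*16 + 0 = 0
  0*16 + 0 = 0
Decimal = 0

0


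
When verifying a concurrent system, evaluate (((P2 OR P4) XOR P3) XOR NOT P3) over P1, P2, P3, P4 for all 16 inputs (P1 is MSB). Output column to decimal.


Formula: (((P2 OR P4) XOR P3) XOR NOT P3) over P1, P2, P3, P4 (16 rows)
Evaluate each row (bits = P1,P2,P3,P4, MSB first):
  row 0 [0000]: (((0 OR 0) XOR 0) XOR NOT 0) -> 1
  row 1 [0001]: (((0 OR 1) XOR 0) XOR NOT 0) -> 0
  row 2 [0010]: (((0 OR 0) XOR 1) XOR NOT 1) -> 1
  row 3 [0011]: (((0 OR 1) XOR 1) XOR NOT 1) -> 0
  row 4 [0100]: (((1 OR 0) XOR 0) XOR NOT 0) -> 0
  row 5 [0101]: (((1 OR 1) XOR 0) XOR NOT 0) -> 0
  row 6 [0110]: (((1 OR 0) XOR 1) XOR NOT 1) -> 0
  row 7 [0111]: (((1 OR 1) XOR 1) XOR NOT 1) -> 0
  row 8 [1000]: (((0 OR 0) XOR 0) XOR NOT 0) -> 1
  row 9 [1001]: (((0 OR 1) XOR 0) XOR NOT 0) -> 0
  row 10 [1010]: (((0 OR 0) XOR 1) XOR NOT 1) -> 1
  row 11 [1011]: (((0 OR 1) XOR 1) XOR NOT 1) -> 0
  row 12 [1100]: (((1 OR 0) XOR 0) XOR NOT 0) -> 0
  row 13 [1101]: (((1 OR 1) XOR 0) XOR NOT 0) -> 0
  row 14 [1110]: (((1 OR 0) XOR 1) XOR NOT 1) -> 0
  row 15 [1111]: (((1 OR 1) XOR 1) XOR NOT 1) -> 0
Full result column, 4 rows per line (P1,P2 fixed per line; P3,P4 runs 00..11 left to right):
  rows 0-3 [P1,P2=00]: 1010  = hex A
  rows 4-7 [P1,P2=01]: 0000  = hex 0
  rows 8-11 [P1,P2=10]: 1010  = hex A
  rows 12-15 [P1,P2=11]: 0000  = hex 0
Output column (row 0 .. row 15) = 1010000010100000
Output column grouped in 4s = 1010 0000 1010 0000 = 0xA0A0
Convert to decimal digit by digit (value = value*16 + digit):
  A -> 10
  10*16 + 0 = 160
  160*16 + 10 (A) = 2570
  2570*16 + 0 = 41120
Decimal = 41120

41120


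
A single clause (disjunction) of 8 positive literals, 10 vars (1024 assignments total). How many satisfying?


Step 1: Total=2^10=1024
Step 2: Unsat when all 8 false: 2^2=4
Step 3: Sat=1024-4=1020

1020


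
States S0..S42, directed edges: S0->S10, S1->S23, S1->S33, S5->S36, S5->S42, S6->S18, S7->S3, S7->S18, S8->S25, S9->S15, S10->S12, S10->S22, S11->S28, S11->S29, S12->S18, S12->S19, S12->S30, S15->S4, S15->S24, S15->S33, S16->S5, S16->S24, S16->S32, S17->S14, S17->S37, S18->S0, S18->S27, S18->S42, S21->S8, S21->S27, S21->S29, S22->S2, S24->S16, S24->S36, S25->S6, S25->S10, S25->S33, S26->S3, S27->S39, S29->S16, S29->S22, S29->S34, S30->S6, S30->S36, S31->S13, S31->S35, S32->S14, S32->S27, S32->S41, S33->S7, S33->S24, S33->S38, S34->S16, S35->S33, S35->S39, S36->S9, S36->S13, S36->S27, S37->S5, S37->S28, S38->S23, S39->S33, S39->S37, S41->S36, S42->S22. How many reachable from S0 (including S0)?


BFS from S0:
  layer 0: {S0}
  layer 1: {S10}
  layer 2: {S12, S22}
  layer 3: {S2, S18, S19, S30}
  layer 4: {S6, S27, S36, S42}
  layer 5: {S9, S13, S39}
  layer 6: {S15, S33, S37}
  layer 7: {S4, S5, S7, S24, S28, S38}
  layer 8: {S3, S16, S23}
  layer 9: {S32}
  layer 10: {S14, S41}
Reachable set: {S0, S2, S3, S4, S5, S6, S7, S9, S10, S12, S13, S14, S15, S16, S18, S19, S22, S23, S24, S27, S28, S30, S32, S33, S36, S37, S38, S39, S41, S42}
Count = 30

30


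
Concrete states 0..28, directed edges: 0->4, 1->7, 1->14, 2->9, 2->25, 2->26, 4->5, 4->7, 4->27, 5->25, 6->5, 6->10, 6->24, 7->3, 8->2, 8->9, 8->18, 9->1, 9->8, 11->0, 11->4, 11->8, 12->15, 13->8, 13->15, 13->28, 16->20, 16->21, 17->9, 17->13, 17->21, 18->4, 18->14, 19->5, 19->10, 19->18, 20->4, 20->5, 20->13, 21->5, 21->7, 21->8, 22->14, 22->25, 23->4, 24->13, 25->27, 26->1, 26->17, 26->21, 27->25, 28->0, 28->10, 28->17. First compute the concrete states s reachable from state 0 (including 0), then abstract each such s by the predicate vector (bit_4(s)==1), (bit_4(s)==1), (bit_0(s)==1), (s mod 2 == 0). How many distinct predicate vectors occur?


BFS from 0:
Concrete reachable: {0, 3, 4, 5, 7, 25, 27}
Abstract via predicates (bit_4(s)==1), (bit_4(s)==1), (bit_0(s)==1), (s mod 2 == 0):
  (0,0,0,1) <- {0, 4}
  (0,0,1,0) <- {3, 5, 7}
  (1,1,1,0) <- {25, 27}
Distinct abstract states = 3

3


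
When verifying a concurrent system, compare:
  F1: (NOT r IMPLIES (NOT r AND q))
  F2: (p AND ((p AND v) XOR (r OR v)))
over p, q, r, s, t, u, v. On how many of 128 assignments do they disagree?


F1 = (NOT r IMPLIES (NOT r AND q))
F2 = (p AND ((p AND v) XOR (r OR v)))
Evaluate both on each of 128 rows (bits = p,q,r,s,t,u,v):
  row 0 [0000000]: F1=0 F2=0 -> 0
  row 1 [0000001]: F1=0 F2=0 -> 0
  row 2 [0000010]: F1=0 F2=0 -> 0
  row 3 [0000011]: F1=0 F2=0 -> 0
  row 4 [0000100]: F1=0 F2=0 -> 0
  (every remaining row is evaluated the same way; all 128 results are listed next)
Full result column, 8 rows per line (p,q,r,s fixed per line; t,u,v runs 000..111 left to right):
  rows 0-7 [p,q,r,s=0000]: 00000000  (ones: 0)
  rows 8-15 [p,q,r,s=0001]: 00000000  (ones: 0)
  rows 16-23 [p,q,r,s=0010]: 11111111  (ones: 8)
  rows 24-31 [p,q,r,s=0011]: 11111111  (ones: 8)
  rows 32-39 [p,q,r,s=0100]: 11111111  (ones: 8)
  rows 40-47 [p,q,r,s=0101]: 11111111  (ones: 8)
  rows 48-55 [p,q,r,s=0110]: 11111111  (ones: 8)
  rows 56-63 [p,q,r,s=0111]: 11111111  (ones: 8)
  rows 64-71 [p,q,r,s=1000]: 00000000  (ones: 0)
  rows 72-79 [p,q,r,s=1001]: 00000000  (ones: 0)
  rows 80-87 [p,q,r,s=1010]: 01010101  (ones: 4)
  rows 88-95 [p,q,r,s=1011]: 01010101  (ones: 4)
  rows 96-103 [p,q,r,s=1100]: 11111111  (ones: 8)
  rows 104-111 [p,q,r,s=1101]: 11111111  (ones: 8)
  rows 112-119 [p,q,r,s=1110]: 01010101  (ones: 4)
  rows 120-127 [p,q,r,s=1111]: 01010101  (ones: 4)
Disagreements = 0+0+8+8+8+8+8+8+0+0+4+4+8+8+4+4 = 80

80


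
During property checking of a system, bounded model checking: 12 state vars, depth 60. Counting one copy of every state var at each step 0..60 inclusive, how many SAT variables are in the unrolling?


BMC unrolls to depth k, creating one copy of each state var for steps 0..k.
Step count = 60 + 1 = 61 (steps 0 through 60)
Vars per step = 12
Total = 12 * 61 = 732

732
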